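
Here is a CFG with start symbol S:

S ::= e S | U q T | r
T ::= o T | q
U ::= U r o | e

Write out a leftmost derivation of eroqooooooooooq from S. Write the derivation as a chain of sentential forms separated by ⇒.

S ⇒ UqT   [S ::= U q T]
UqT ⇒ UroqT   [U ::= U r o]
UroqT ⇒ eroqT   [U ::= e]
eroqT ⇒ eroqoT   [T ::= o T]
eroqoT ⇒ eroqooT   [T ::= o T]
eroqooT ⇒ eroqoooT   [T ::= o T]
eroqoooT ⇒ eroqooooT   [T ::= o T]
eroqooooT ⇒ eroqoooooT   [T ::= o T]
eroqoooooT ⇒ eroqooooooT   [T ::= o T]
eroqooooooT ⇒ eroqoooooooT   [T ::= o T]
eroqoooooooT ⇒ eroqooooooooT   [T ::= o T]
eroqooooooooT ⇒ eroqoooooooooT   [T ::= o T]
eroqoooooooooT ⇒ eroqooooooooooT   [T ::= o T]
eroqooooooooooT ⇒ eroqooooooooooq   [T ::= q]

S ⇒ UqT ⇒ UroqT ⇒ eroqT ⇒ eroqoT ⇒ eroqooT ⇒ eroqoooT ⇒ eroqooooT ⇒ eroqoooooT ⇒ eroqooooooT ⇒ eroqoooooooT ⇒ eroqooooooooT ⇒ eroqoooooooooT ⇒ eroqooooooooooT ⇒ eroqooooooooooq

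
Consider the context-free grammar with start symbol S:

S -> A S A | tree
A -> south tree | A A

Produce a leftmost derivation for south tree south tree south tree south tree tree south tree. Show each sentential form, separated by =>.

S => A S A   [S -> A S A]
A S A => A A S A   [A -> A A]
A A S A => A A A S A   [A -> A A]
A A A S A => A A A A S A   [A -> A A]
A A A A S A => south tree A A A S A   [A -> south tree]
south tree A A A S A => south tree south tree A A S A   [A -> south tree]
south tree south tree A A S A => south tree south tree south tree A S A   [A -> south tree]
south tree south tree south tree A S A => south tree south tree south tree south tree S A   [A -> south tree]
south tree south tree south tree south tree S A => south tree south tree south tree south tree tree A   [S -> tree]
south tree south tree south tree south tree tree A => south tree south tree south tree south tree tree south tree   [A -> south tree]

S => A S A => A A S A => A A A S A => A A A A S A => south tree A A A S A => south tree south tree A A S A => south tree south tree south tree A S A => south tree south tree south tree south tree S A => south tree south tree south tree south tree tree A => south tree south tree south tree south tree tree south tree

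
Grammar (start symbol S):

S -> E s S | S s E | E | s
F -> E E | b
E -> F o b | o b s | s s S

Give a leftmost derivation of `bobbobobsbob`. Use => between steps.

S => EsS => FobsS => EEobsS => FobEobsS => bobEobsS => bobFobobsS => bobbobobsS => bobbobobsE => bobbobobsFob => bobbobobsbob

S => EsS   [S -> E s S]
EsS => FobsS   [E -> F o b]
FobsS => EEobsS   [F -> E E]
EEobsS => FobEobsS   [E -> F o b]
FobEobsS => bobEobsS   [F -> b]
bobEobsS => bobFobobsS   [E -> F o b]
bobFobobsS => bobbobobsS   [F -> b]
bobbobobsS => bobbobobsE   [S -> E]
bobbobobsE => bobbobobsFob   [E -> F o b]
bobbobobsFob => bobbobobsbob   [F -> b]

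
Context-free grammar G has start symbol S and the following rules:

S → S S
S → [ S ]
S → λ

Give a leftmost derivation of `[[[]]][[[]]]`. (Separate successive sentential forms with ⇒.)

S ⇒ SS   [S → S S]
SS ⇒ [S]S   [S → [ S ]]
[S]S ⇒ [[S]]S   [S → [ S ]]
[[S]]S ⇒ [[[S]]]S   [S → [ S ]]
[[[S]]]S ⇒ [[[]]]S   [S → λ]
[[[]]]S ⇒ [[[]]][S]   [S → [ S ]]
[[[]]][S] ⇒ [[[]]][[S]]   [S → [ S ]]
[[[]]][[S]] ⇒ [[[]]][[[S]]]   [S → [ S ]]
[[[]]][[[S]]] ⇒ [[[]]][[[]]]   [S → λ]

S ⇒ SS ⇒ [S]S ⇒ [[S]]S ⇒ [[[S]]]S ⇒ [[[]]]S ⇒ [[[]]][S] ⇒ [[[]]][[S]] ⇒ [[[]]][[[S]]] ⇒ [[[]]][[[]]]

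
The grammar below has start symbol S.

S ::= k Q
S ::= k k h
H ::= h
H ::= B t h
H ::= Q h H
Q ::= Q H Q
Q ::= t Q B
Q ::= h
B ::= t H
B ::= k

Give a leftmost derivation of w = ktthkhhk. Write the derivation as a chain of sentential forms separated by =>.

S => kQ => ktQB => ktQHQB => kttQBHQB => ktthBHQB => ktthkHQB => ktthkhQB => ktthkhhB => ktthkhhk

S => kQ   [S ::= k Q]
kQ => ktQB   [Q ::= t Q B]
ktQB => ktQHQB   [Q ::= Q H Q]
ktQHQB => kttQBHQB   [Q ::= t Q B]
kttQBHQB => ktthBHQB   [Q ::= h]
ktthBHQB => ktthkHQB   [B ::= k]
ktthkHQB => ktthkhQB   [H ::= h]
ktthkhQB => ktthkhhB   [Q ::= h]
ktthkhhB => ktthkhhk   [B ::= k]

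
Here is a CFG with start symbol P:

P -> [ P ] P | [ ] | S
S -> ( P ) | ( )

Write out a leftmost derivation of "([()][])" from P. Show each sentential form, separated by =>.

P => S => (P) => ([P]P) => ([S]P) => ([()]P) => ([()][])

P => S   [P -> S]
S => (P)   [S -> ( P )]
(P) => ([P]P)   [P -> [ P ] P]
([P]P) => ([S]P)   [P -> S]
([S]P) => ([()]P)   [S -> ( )]
([()]P) => ([()][])   [P -> [ ]]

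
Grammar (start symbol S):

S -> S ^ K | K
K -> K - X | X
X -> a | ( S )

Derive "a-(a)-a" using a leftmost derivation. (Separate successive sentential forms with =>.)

S => K   [S -> K]
K => K-X   [K -> K - X]
K-X => K-X-X   [K -> K - X]
K-X-X => X-X-X   [K -> X]
X-X-X => a-X-X   [X -> a]
a-X-X => a-(S)-X   [X -> ( S )]
a-(S)-X => a-(K)-X   [S -> K]
a-(K)-X => a-(X)-X   [K -> X]
a-(X)-X => a-(a)-X   [X -> a]
a-(a)-X => a-(a)-a   [X -> a]

S => K => K-X => K-X-X => X-X-X => a-X-X => a-(S)-X => a-(K)-X => a-(X)-X => a-(a)-X => a-(a)-a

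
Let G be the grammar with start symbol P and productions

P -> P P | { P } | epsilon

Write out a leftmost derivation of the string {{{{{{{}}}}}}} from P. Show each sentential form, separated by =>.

P => {P} => {PP} => {{P}P} => {{{P}}P} => {{{{P}}}P} => {{{{PP}}}P} => {{{{{P}P}}}P} => {{{{{PP}P}}}P} => {{{{{{P}P}P}}}P} => {{{{{{{P}}P}P}}}P} => {{{{{{{}}P}P}}}P} => {{{{{{{}}}P}}}P} => {{{{{{{}}}}}}P} => {{{{{{{}}}}}}}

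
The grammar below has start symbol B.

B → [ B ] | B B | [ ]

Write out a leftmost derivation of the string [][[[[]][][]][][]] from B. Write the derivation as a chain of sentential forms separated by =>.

B => BB => []B => [][B] => [][BB] => [][BBB] => [][[B]BB] => [][[BB]BB] => [][[BBB]BB] => [][[[B]BB]BB] => [][[[[]]BB]BB] => [][[[[]][]B]BB] => [][[[[]][][]]BB] => [][[[[]][][]][]B] => [][[[[]][][]][][]]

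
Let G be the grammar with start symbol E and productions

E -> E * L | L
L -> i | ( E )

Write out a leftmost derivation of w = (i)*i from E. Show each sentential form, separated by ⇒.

E⇒E*L⇒L*L⇒(E)*L⇒(L)*L⇒(i)*L⇒(i)*i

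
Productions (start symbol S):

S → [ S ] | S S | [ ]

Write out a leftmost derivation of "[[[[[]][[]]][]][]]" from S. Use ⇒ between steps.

S ⇒ [S] ⇒ [SS] ⇒ [[S]S] ⇒ [[SS]S] ⇒ [[[S]S]S] ⇒ [[[SS]S]S] ⇒ [[[[S]S]S]S] ⇒ [[[[[]]S]S]S] ⇒ [[[[[]][S]]S]S] ⇒ [[[[[]][[]]]S]S] ⇒ [[[[[]][[]]][]]S] ⇒ [[[[[]][[]]][]][]]

S ⇒ [S]   [S → [ S ]]
[S] ⇒ [SS]   [S → S S]
[SS] ⇒ [[S]S]   [S → [ S ]]
[[S]S] ⇒ [[SS]S]   [S → S S]
[[SS]S] ⇒ [[[S]S]S]   [S → [ S ]]
[[[S]S]S] ⇒ [[[SS]S]S]   [S → S S]
[[[SS]S]S] ⇒ [[[[S]S]S]S]   [S → [ S ]]
[[[[S]S]S]S] ⇒ [[[[[]]S]S]S]   [S → [ ]]
[[[[[]]S]S]S] ⇒ [[[[[]][S]]S]S]   [S → [ S ]]
[[[[[]][S]]S]S] ⇒ [[[[[]][[]]]S]S]   [S → [ ]]
[[[[[]][[]]]S]S] ⇒ [[[[[]][[]]][]]S]   [S → [ ]]
[[[[[]][[]]][]]S] ⇒ [[[[[]][[]]][]][]]   [S → [ ]]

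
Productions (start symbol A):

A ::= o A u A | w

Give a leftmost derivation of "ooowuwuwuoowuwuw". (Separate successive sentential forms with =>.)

A => oAuA   [A ::= o A u A]
oAuA => ooAuAuA   [A ::= o A u A]
ooAuAuA => oooAuAuAuA   [A ::= o A u A]
oooAuAuAuA => ooowuAuAuA   [A ::= w]
ooowuAuAuA => ooowuwuAuA   [A ::= w]
ooowuwuAuA => ooowuwuwuA   [A ::= w]
ooowuwuwuA => ooowuwuwuoAuA   [A ::= o A u A]
ooowuwuwuoAuA => ooowuwuwuooAuAuA   [A ::= o A u A]
ooowuwuwuooAuAuA => ooowuwuwuoowuAuA   [A ::= w]
ooowuwuwuoowuAuA => ooowuwuwuoowuwuA   [A ::= w]
ooowuwuwuoowuwuA => ooowuwuwuoowuwuw   [A ::= w]

A => oAuA => ooAuAuA => oooAuAuAuA => ooowuAuAuA => ooowuwuAuA => ooowuwuwuA => ooowuwuwuoAuA => ooowuwuwuooAuAuA => ooowuwuwuoowuAuA => ooowuwuwuoowuwuA => ooowuwuwuoowuwuw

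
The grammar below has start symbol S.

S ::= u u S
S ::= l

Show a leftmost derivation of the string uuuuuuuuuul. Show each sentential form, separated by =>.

S => uuS   [S ::= u u S]
uuS => uuuuS   [S ::= u u S]
uuuuS => uuuuuuS   [S ::= u u S]
uuuuuuS => uuuuuuuuS   [S ::= u u S]
uuuuuuuuS => uuuuuuuuuuS   [S ::= u u S]
uuuuuuuuuuS => uuuuuuuuuul   [S ::= l]

S => uuS => uuuuS => uuuuuuS => uuuuuuuuS => uuuuuuuuuuS => uuuuuuuuuul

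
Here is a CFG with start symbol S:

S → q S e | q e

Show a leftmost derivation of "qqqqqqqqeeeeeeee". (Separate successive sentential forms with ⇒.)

S ⇒ qSe ⇒ qqSee ⇒ qqqSeee ⇒ qqqqSeeee ⇒ qqqqqSeeeee ⇒ qqqqqqSeeeeee ⇒ qqqqqqqSeeeeeee ⇒ qqqqqqqqeeeeeeee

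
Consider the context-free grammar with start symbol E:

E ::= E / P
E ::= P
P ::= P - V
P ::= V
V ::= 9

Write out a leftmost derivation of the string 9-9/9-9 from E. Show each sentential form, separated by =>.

E => E/P => P/P => P-V/P => V-V/P => 9-V/P => 9-9/P => 9-9/P-V => 9-9/V-V => 9-9/9-V => 9-9/9-9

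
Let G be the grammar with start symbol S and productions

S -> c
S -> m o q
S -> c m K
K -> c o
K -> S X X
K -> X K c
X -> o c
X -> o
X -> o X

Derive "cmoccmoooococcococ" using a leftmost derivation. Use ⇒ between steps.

S ⇒ cmK ⇒ cmXKc ⇒ cmocKc ⇒ cmocSXXc ⇒ cmoccmKXXc ⇒ cmoccmXKcXXc ⇒ cmoccmoXKcXXc ⇒ cmoccmooXKcXXc ⇒ cmoccmoooKcXXc ⇒ cmoccmoooXKccXXc ⇒ cmoccmooooKccXXc ⇒ cmoccmoooococcXXc ⇒ cmoccmoooococcocXc ⇒ cmoccmoooococcococ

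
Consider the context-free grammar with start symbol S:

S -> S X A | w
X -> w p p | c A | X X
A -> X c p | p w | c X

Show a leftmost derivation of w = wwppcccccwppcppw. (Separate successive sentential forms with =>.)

S => SXA => wXA => wXXA => wwppXA => wwppcAA => wwppccXA => wwppcccAA => wwppccccXA => wwppcccccAA => wwppcccccXcpA => wwppcccccwppcpA => wwppcccccwppcppw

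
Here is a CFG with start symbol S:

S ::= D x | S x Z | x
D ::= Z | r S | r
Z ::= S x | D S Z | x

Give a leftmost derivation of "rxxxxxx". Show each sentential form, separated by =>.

S => Dx => Zx => Sxx => Dxxx => Zxxx => Sxxxx => Dxxxxx => rSxxxxx => rxxxxxx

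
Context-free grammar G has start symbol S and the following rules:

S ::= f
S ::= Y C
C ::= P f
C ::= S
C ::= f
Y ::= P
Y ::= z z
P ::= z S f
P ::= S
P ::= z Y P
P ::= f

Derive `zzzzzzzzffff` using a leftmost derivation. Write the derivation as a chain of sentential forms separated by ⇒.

S ⇒ YC ⇒ zzC ⇒ zzPf ⇒ zzzSff ⇒ zzzYCff ⇒ zzzzzCff ⇒ zzzzzPfff ⇒ zzzzzzYPfff ⇒ zzzzzzzzPfff ⇒ zzzzzzzzSfff ⇒ zzzzzzzzffff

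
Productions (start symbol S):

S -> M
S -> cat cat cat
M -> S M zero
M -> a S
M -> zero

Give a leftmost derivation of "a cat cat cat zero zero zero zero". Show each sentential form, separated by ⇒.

S ⇒ M   [S -> M]
M ⇒ S M zero   [M -> S M zero]
S M zero ⇒ M M zero   [S -> M]
M M zero ⇒ S M zero M zero   [M -> S M zero]
S M zero M zero ⇒ M M zero M zero   [S -> M]
M M zero M zero ⇒ a S M zero M zero   [M -> a S]
a S M zero M zero ⇒ a cat cat cat M zero M zero   [S -> cat cat cat]
a cat cat cat M zero M zero ⇒ a cat cat cat zero zero M zero   [M -> zero]
a cat cat cat zero zero M zero ⇒ a cat cat cat zero zero zero zero   [M -> zero]

S ⇒ M ⇒ S M zero ⇒ M M zero ⇒ S M zero M zero ⇒ M M zero M zero ⇒ a S M zero M zero ⇒ a cat cat cat M zero M zero ⇒ a cat cat cat zero zero M zero ⇒ a cat cat cat zero zero zero zero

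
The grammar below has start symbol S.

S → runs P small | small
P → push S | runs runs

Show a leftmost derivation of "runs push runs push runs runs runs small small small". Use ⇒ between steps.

S ⇒ runs P small   [S → runs P small]
runs P small ⇒ runs push S small   [P → push S]
runs push S small ⇒ runs push runs P small small   [S → runs P small]
runs push runs P small small ⇒ runs push runs push S small small   [P → push S]
runs push runs push S small small ⇒ runs push runs push runs P small small small   [S → runs P small]
runs push runs push runs P small small small ⇒ runs push runs push runs runs runs small small small   [P → runs runs]

S ⇒ runs P small ⇒ runs push S small ⇒ runs push runs P small small ⇒ runs push runs push S small small ⇒ runs push runs push runs P small small small ⇒ runs push runs push runs runs runs small small small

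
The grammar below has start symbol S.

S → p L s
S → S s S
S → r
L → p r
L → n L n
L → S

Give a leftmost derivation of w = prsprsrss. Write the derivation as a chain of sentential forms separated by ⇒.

S ⇒ pLs   [S → p L s]
pLs ⇒ pSs   [L → S]
pSs ⇒ pSsSs   [S → S s S]
pSsSs ⇒ prsSs   [S → r]
prsSs ⇒ prspLss   [S → p L s]
prspLss ⇒ prspSss   [L → S]
prspSss ⇒ prspSsSss   [S → S s S]
prspSsSss ⇒ prsprsSss   [S → r]
prsprsSss ⇒ prsprsrss   [S → r]

S ⇒ pLs ⇒ pSs ⇒ pSsSs ⇒ prsSs ⇒ prspLss ⇒ prspSss ⇒ prspSsSss ⇒ prsprsSss ⇒ prsprsrss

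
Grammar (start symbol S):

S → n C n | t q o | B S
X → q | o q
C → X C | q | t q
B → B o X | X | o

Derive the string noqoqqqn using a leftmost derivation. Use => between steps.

S=>nCn=>nXCn=>noqCn=>noqXCn=>noqoqCn=>noqoqXCn=>noqoqqCn=>noqoqqqn

S => nCn   [S → n C n]
nCn => nXCn   [C → X C]
nXCn => noqCn   [X → o q]
noqCn => noqXCn   [C → X C]
noqXCn => noqoqCn   [X → o q]
noqoqCn => noqoqXCn   [C → X C]
noqoqXCn => noqoqqCn   [X → q]
noqoqqCn => noqoqqqn   [C → q]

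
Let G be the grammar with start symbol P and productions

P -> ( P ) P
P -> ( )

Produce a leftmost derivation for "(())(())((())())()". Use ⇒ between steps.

P ⇒ (P)P ⇒ (())P ⇒ (())(P)P ⇒ (())(())P ⇒ (())(())(P)P ⇒ (())(())((P)P)P ⇒ (())(())((())P)P ⇒ (())(())((())())P ⇒ (())(())((())())()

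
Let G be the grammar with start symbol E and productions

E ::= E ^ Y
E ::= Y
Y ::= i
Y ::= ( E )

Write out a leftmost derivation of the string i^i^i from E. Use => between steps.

E => E^Y => E^Y^Y => Y^Y^Y => i^Y^Y => i^i^Y => i^i^i

E => E^Y   [E ::= E ^ Y]
E^Y => E^Y^Y   [E ::= E ^ Y]
E^Y^Y => Y^Y^Y   [E ::= Y]
Y^Y^Y => i^Y^Y   [Y ::= i]
i^Y^Y => i^i^Y   [Y ::= i]
i^i^Y => i^i^i   [Y ::= i]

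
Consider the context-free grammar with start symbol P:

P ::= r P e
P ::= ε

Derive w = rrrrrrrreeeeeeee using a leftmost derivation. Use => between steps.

P => rPe   [P ::= r P e]
rPe => rrPee   [P ::= r P e]
rrPee => rrrPeee   [P ::= r P e]
rrrPeee => rrrrPeeee   [P ::= r P e]
rrrrPeeee => rrrrrPeeeee   [P ::= r P e]
rrrrrPeeeee => rrrrrrPeeeeee   [P ::= r P e]
rrrrrrPeeeeee => rrrrrrrPeeeeeee   [P ::= r P e]
rrrrrrrPeeeeeee => rrrrrrrrPeeeeeeee   [P ::= r P e]
rrrrrrrrPeeeeeeee => rrrrrrrreeeeeeee   [P ::= ε]

P=>rPe=>rrPee=>rrrPeee=>rrrrPeeee=>rrrrrPeeeee=>rrrrrrPeeeeee=>rrrrrrrPeeeeeee=>rrrrrrrrPeeeeeeee=>rrrrrrrreeeeeeee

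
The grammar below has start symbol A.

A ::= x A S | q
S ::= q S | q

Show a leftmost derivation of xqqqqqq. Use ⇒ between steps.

A ⇒ xAS ⇒ xqS ⇒ xqqS ⇒ xqqqS ⇒ xqqqqS ⇒ xqqqqqS ⇒ xqqqqqq

A ⇒ xAS   [A ::= x A S]
xAS ⇒ xqS   [A ::= q]
xqS ⇒ xqqS   [S ::= q S]
xqqS ⇒ xqqqS   [S ::= q S]
xqqqS ⇒ xqqqqS   [S ::= q S]
xqqqqS ⇒ xqqqqqS   [S ::= q S]
xqqqqqS ⇒ xqqqqqq   [S ::= q]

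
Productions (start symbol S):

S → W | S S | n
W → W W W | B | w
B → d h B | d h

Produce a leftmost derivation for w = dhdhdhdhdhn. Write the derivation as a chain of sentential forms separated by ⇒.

S ⇒ SS   [S → S S]
SS ⇒ WS   [S → W]
WS ⇒ BS   [W → B]
BS ⇒ dhBS   [B → d h B]
dhBS ⇒ dhdhBS   [B → d h B]
dhdhBS ⇒ dhdhdhBS   [B → d h B]
dhdhdhBS ⇒ dhdhdhdhBS   [B → d h B]
dhdhdhdhBS ⇒ dhdhdhdhdhS   [B → d h]
dhdhdhdhdhS ⇒ dhdhdhdhdhn   [S → n]

S ⇒ SS ⇒ WS ⇒ BS ⇒ dhBS ⇒ dhdhBS ⇒ dhdhdhBS ⇒ dhdhdhdhBS ⇒ dhdhdhdhdhS ⇒ dhdhdhdhdhn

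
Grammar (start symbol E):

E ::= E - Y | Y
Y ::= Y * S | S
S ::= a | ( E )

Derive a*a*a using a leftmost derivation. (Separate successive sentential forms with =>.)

E=>Y=>Y*S=>Y*S*S=>S*S*S=>a*S*S=>a*a*S=>a*a*a

E => Y   [E ::= Y]
Y => Y*S   [Y ::= Y * S]
Y*S => Y*S*S   [Y ::= Y * S]
Y*S*S => S*S*S   [Y ::= S]
S*S*S => a*S*S   [S ::= a]
a*S*S => a*a*S   [S ::= a]
a*a*S => a*a*a   [S ::= a]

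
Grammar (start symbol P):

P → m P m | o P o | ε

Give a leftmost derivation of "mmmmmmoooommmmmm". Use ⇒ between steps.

P ⇒ mPm   [P → m P m]
mPm ⇒ mmPmm   [P → m P m]
mmPmm ⇒ mmmPmmm   [P → m P m]
mmmPmmm ⇒ mmmmPmmmm   [P → m P m]
mmmmPmmmm ⇒ mmmmmPmmmmm   [P → m P m]
mmmmmPmmmmm ⇒ mmmmmmPmmmmmm   [P → m P m]
mmmmmmPmmmmmm ⇒ mmmmmmoPommmmmm   [P → o P o]
mmmmmmoPommmmmm ⇒ mmmmmmooPoommmmmm   [P → o P o]
mmmmmmooPoommmmmm ⇒ mmmmmmoooommmmmm   [P → ε]

P ⇒ mPm ⇒ mmPmm ⇒ mmmPmmm ⇒ mmmmPmmmm ⇒ mmmmmPmmmmm ⇒ mmmmmmPmmmmmm ⇒ mmmmmmoPommmmmm ⇒ mmmmmmooPoommmmmm ⇒ mmmmmmoooommmmmm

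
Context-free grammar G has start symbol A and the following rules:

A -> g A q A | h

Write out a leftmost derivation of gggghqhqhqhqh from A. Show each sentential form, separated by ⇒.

A⇒gAqA⇒ggAqAqA⇒gggAqAqAqA⇒ggggAqAqAqAqA⇒gggghqAqAqAqA⇒gggghqhqAqAqA⇒gggghqhqhqAqA⇒gggghqhqhqhqA⇒gggghqhqhqhqh

A ⇒ gAqA   [A -> g A q A]
gAqA ⇒ ggAqAqA   [A -> g A q A]
ggAqAqA ⇒ gggAqAqAqA   [A -> g A q A]
gggAqAqAqA ⇒ ggggAqAqAqAqA   [A -> g A q A]
ggggAqAqAqAqA ⇒ gggghqAqAqAqA   [A -> h]
gggghqAqAqAqA ⇒ gggghqhqAqAqA   [A -> h]
gggghqhqAqAqA ⇒ gggghqhqhqAqA   [A -> h]
gggghqhqhqAqA ⇒ gggghqhqhqhqA   [A -> h]
gggghqhqhqhqA ⇒ gggghqhqhqhqh   [A -> h]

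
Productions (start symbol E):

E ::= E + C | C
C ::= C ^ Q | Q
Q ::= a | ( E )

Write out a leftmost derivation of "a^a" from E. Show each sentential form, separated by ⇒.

E ⇒ C   [E ::= C]
C ⇒ C^Q   [C ::= C ^ Q]
C^Q ⇒ Q^Q   [C ::= Q]
Q^Q ⇒ a^Q   [Q ::= a]
a^Q ⇒ a^a   [Q ::= a]

E⇒C⇒C^Q⇒Q^Q⇒a^Q⇒a^a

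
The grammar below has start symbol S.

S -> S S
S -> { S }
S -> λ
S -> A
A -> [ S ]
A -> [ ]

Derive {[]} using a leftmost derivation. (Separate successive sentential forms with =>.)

S => SS   [S -> S S]
SS => {S}S   [S -> { S }]
{S}S => {A}S   [S -> A]
{A}S => {[]}S   [A -> [ ]]
{[]}S => {[]}   [S -> λ]

S=>SS=>{S}S=>{A}S=>{[]}S=>{[]}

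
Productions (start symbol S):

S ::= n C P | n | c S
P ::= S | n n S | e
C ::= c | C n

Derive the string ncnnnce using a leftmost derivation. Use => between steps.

S => nCP   [S ::= n C P]
nCP => ncP   [C ::= c]
ncP => ncnnS   [P ::= n n S]
ncnnS => ncnnnCP   [S ::= n C P]
ncnnnCP => ncnnncP   [C ::= c]
ncnnncP => ncnnnce   [P ::= e]

S=>nCP=>ncP=>ncnnS=>ncnnnCP=>ncnnncP=>ncnnnce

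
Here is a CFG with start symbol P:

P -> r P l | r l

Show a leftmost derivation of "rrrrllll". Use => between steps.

P => rPl   [P -> r P l]
rPl => rrPll   [P -> r P l]
rrPll => rrrPlll   [P -> r P l]
rrrPlll => rrrrllll   [P -> r l]

P=>rPl=>rrPll=>rrrPlll=>rrrrllll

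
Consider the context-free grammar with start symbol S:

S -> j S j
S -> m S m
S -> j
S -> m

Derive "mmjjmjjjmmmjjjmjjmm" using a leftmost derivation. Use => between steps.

S => mSm => mmSmm => mmjSjmm => mmjjSjjmm => mmjjmSmjjmm => mmjjmjSjmjjmm => mmjjmjjSjjmjjmm => mmjjmjjjSjjjmjjmm => mmjjmjjjmSmjjjmjjmm => mmjjmjjjmmmjjjmjjmm

S => mSm   [S -> m S m]
mSm => mmSmm   [S -> m S m]
mmSmm => mmjSjmm   [S -> j S j]
mmjSjmm => mmjjSjjmm   [S -> j S j]
mmjjSjjmm => mmjjmSmjjmm   [S -> m S m]
mmjjmSmjjmm => mmjjmjSjmjjmm   [S -> j S j]
mmjjmjSjmjjmm => mmjjmjjSjjmjjmm   [S -> j S j]
mmjjmjjSjjmjjmm => mmjjmjjjSjjjmjjmm   [S -> j S j]
mmjjmjjjSjjjmjjmm => mmjjmjjjmSmjjjmjjmm   [S -> m S m]
mmjjmjjjmSmjjjmjjmm => mmjjmjjjmmmjjjmjjmm   [S -> m]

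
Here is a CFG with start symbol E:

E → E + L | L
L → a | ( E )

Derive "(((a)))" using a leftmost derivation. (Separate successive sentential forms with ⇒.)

E ⇒ L   [E → L]
L ⇒ (E)   [L → ( E )]
(E) ⇒ (L)   [E → L]
(L) ⇒ ((E))   [L → ( E )]
((E)) ⇒ ((L))   [E → L]
((L)) ⇒ (((E)))   [L → ( E )]
(((E))) ⇒ (((L)))   [E → L]
(((L))) ⇒ (((a)))   [L → a]

E ⇒ L ⇒ (E) ⇒ (L) ⇒ ((E)) ⇒ ((L)) ⇒ (((E))) ⇒ (((L))) ⇒ (((a)))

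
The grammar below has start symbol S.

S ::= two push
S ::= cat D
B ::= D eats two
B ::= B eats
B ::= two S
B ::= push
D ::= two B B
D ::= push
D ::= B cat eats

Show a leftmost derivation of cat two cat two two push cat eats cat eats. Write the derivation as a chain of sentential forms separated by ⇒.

S ⇒ cat D ⇒ cat B cat eats ⇒ cat two S cat eats ⇒ cat two cat D cat eats ⇒ cat two cat B cat eats cat eats ⇒ cat two cat two S cat eats cat eats ⇒ cat two cat two two push cat eats cat eats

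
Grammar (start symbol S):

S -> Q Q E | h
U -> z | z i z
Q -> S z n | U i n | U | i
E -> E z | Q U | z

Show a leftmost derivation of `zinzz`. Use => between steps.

S => QQE => UinQE => zinQE => zinUE => zinzE => zinzz

S => QQE   [S -> Q Q E]
QQE => UinQE   [Q -> U i n]
UinQE => zinQE   [U -> z]
zinQE => zinUE   [Q -> U]
zinUE => zinzE   [U -> z]
zinzE => zinzz   [E -> z]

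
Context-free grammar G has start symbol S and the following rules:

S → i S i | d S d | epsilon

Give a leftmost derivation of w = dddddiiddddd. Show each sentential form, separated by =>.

S => dSd   [S → d S d]
dSd => ddSdd   [S → d S d]
ddSdd => dddSddd   [S → d S d]
dddSddd => ddddSdddd   [S → d S d]
ddddSdddd => dddddSddddd   [S → d S d]
dddddSddddd => dddddiSiddddd   [S → i S i]
dddddiSiddddd => dddddiiddddd   [S → epsilon]

S => dSd => ddSdd => dddSddd => ddddSdddd => dddddSddddd => dddddiSiddddd => dddddiiddddd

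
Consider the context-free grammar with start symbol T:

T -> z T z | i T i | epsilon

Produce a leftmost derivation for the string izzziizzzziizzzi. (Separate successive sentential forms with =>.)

T => iTi => izTzi => izzTzzi => izzzTzzzi => izzziTizzzi => izzziiTiizzzi => izzziizTziizzzi => izzziizzTzziizzzi => izzziizzzziizzzi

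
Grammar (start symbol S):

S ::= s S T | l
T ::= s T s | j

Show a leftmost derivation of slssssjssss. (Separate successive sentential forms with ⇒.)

S ⇒ sST   [S ::= s S T]
sST ⇒ slT   [S ::= l]
slT ⇒ slsTs   [T ::= s T s]
slsTs ⇒ slssTss   [T ::= s T s]
slssTss ⇒ slsssTsss   [T ::= s T s]
slsssTsss ⇒ slssssTssss   [T ::= s T s]
slssssTssss ⇒ slssssjssss   [T ::= j]

S ⇒ sST ⇒ slT ⇒ slsTs ⇒ slssTss ⇒ slsssTsss ⇒ slssssTssss ⇒ slssssjssss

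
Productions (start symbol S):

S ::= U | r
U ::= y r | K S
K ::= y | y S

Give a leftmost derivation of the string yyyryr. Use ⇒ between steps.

S⇒U⇒KS⇒ySS⇒yUS⇒yKSS⇒yySS⇒yyUS⇒yyyrS⇒yyyrU⇒yyyrKS⇒yyyryS⇒yyyryr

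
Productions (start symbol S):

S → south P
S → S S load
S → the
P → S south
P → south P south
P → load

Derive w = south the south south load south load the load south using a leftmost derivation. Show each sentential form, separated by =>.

S => south P   [S → south P]
south P => south S south   [P → S south]
south S south => south S S load south   [S → S S load]
south S S load south => south S S load S load south   [S → S S load]
south S S load S load south => south the S load S load south   [S → the]
south the S load S load south => south the south P load S load south   [S → south P]
south the south P load S load south => south the south south P south load S load south   [P → south P south]
south the south south P south load S load south => south the south south load south load S load south   [P → load]
south the south south load south load S load south => south the south south load south load the load south   [S → the]

S => south P => south S south => south S S load south => south S S load S load south => south the S load S load south => south the south P load S load south => south the south south P south load S load south => south the south south load south load S load south => south the south south load south load the load south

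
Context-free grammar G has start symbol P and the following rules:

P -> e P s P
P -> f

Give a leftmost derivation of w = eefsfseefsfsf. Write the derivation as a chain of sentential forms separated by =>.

P => ePsP => eePsPsP => eefsPsP => eefsfsP => eefsfsePsP => eefsfseePsPsP => eefsfseefsPsP => eefsfseefsfsP => eefsfseefsfsf

P => ePsP   [P -> e P s P]
ePsP => eePsPsP   [P -> e P s P]
eePsPsP => eefsPsP   [P -> f]
eefsPsP => eefsfsP   [P -> f]
eefsfsP => eefsfsePsP   [P -> e P s P]
eefsfsePsP => eefsfseePsPsP   [P -> e P s P]
eefsfseePsPsP => eefsfseefsPsP   [P -> f]
eefsfseefsPsP => eefsfseefsfsP   [P -> f]
eefsfseefsfsP => eefsfseefsfsf   [P -> f]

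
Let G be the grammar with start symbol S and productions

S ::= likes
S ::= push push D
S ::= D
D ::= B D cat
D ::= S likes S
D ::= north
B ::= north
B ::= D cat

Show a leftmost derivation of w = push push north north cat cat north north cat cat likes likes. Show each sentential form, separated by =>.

S => push push D => push push S likes S => push push D likes S => push push B D cat likes S => push push D cat D cat likes S => push push B D cat cat D cat likes S => push push north D cat cat D cat likes S => push push north north cat cat D cat likes S => push push north north cat cat B D cat cat likes S => push push north north cat cat north D cat cat likes S => push push north north cat cat north north cat cat likes S => push push north north cat cat north north cat cat likes likes

S => push push D   [S ::= push push D]
push push D => push push S likes S   [D ::= S likes S]
push push S likes S => push push D likes S   [S ::= D]
push push D likes S => push push B D cat likes S   [D ::= B D cat]
push push B D cat likes S => push push D cat D cat likes S   [B ::= D cat]
push push D cat D cat likes S => push push B D cat cat D cat likes S   [D ::= B D cat]
push push B D cat cat D cat likes S => push push north D cat cat D cat likes S   [B ::= north]
push push north D cat cat D cat likes S => push push north north cat cat D cat likes S   [D ::= north]
push push north north cat cat D cat likes S => push push north north cat cat B D cat cat likes S   [D ::= B D cat]
push push north north cat cat B D cat cat likes S => push push north north cat cat north D cat cat likes S   [B ::= north]
push push north north cat cat north D cat cat likes S => push push north north cat cat north north cat cat likes S   [D ::= north]
push push north north cat cat north north cat cat likes S => push push north north cat cat north north cat cat likes likes   [S ::= likes]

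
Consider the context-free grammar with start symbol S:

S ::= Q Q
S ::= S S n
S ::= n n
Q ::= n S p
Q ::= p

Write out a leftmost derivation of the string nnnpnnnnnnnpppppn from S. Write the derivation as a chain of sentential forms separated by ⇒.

S ⇒ SSn ⇒ nnSn ⇒ nnQQn ⇒ nnnSpQn ⇒ nnnQQpQn ⇒ nnnpQpQn ⇒ nnnpnSppQn ⇒ nnnpnQQppQn ⇒ nnnpnnSpQppQn ⇒ nnnpnnSSnpQppQn ⇒ nnnpnnnnSnpQppQn ⇒ nnnpnnnnnnnpQppQn ⇒ nnnpnnnnnnnppppQn ⇒ nnnpnnnnnnnpppppn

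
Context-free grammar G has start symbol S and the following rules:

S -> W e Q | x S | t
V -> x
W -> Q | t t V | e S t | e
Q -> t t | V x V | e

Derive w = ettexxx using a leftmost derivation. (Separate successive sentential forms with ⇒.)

S ⇒ WeQ   [S -> W e Q]
WeQ ⇒ eSteQ   [W -> e S t]
eSteQ ⇒ etteQ   [S -> t]
etteQ ⇒ etteVxV   [Q -> V x V]
etteVxV ⇒ ettexxV   [V -> x]
ettexxV ⇒ ettexxx   [V -> x]

S⇒WeQ⇒eSteQ⇒etteQ⇒etteVxV⇒ettexxV⇒ettexxx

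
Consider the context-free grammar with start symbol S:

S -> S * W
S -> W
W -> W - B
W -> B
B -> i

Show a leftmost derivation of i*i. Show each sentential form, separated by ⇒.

S ⇒ S*W   [S -> S * W]
S*W ⇒ W*W   [S -> W]
W*W ⇒ B*W   [W -> B]
B*W ⇒ i*W   [B -> i]
i*W ⇒ i*B   [W -> B]
i*B ⇒ i*i   [B -> i]

S ⇒ S*W ⇒ W*W ⇒ B*W ⇒ i*W ⇒ i*B ⇒ i*i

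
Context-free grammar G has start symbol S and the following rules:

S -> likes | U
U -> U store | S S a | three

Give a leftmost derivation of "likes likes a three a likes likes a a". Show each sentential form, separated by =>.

S => U   [S -> U]
U => S S a   [U -> S S a]
S S a => U S a   [S -> U]
U S a => S S a S a   [U -> S S a]
S S a S a => U S a S a   [S -> U]
U S a S a => S S a S a S a   [U -> S S a]
S S a S a S a => likes S a S a S a   [S -> likes]
likes S a S a S a => likes likes a S a S a   [S -> likes]
likes likes a S a S a => likes likes a U a S a   [S -> U]
likes likes a U a S a => likes likes a three a S a   [U -> three]
likes likes a three a S a => likes likes a three a U a   [S -> U]
likes likes a three a U a => likes likes a three a S S a a   [U -> S S a]
likes likes a three a S S a a => likes likes a three a likes S a a   [S -> likes]
likes likes a three a likes S a a => likes likes a three a likes likes a a   [S -> likes]

S => U => S S a => U S a => S S a S a => U S a S a => S S a S a S a => likes S a S a S a => likes likes a S a S a => likes likes a U a S a => likes likes a three a S a => likes likes a three a U a => likes likes a three a S S a a => likes likes a three a likes S a a => likes likes a three a likes likes a a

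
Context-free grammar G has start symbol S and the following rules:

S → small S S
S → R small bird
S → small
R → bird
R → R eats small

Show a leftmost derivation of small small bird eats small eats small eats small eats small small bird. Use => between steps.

S => small S S   [S → small S S]
small S S => small small S   [S → small]
small small S => small small R small bird   [S → R small bird]
small small R small bird => small small R eats small small bird   [R → R eats small]
small small R eats small small bird => small small R eats small eats small small bird   [R → R eats small]
small small R eats small eats small small bird => small small R eats small eats small eats small small bird   [R → R eats small]
small small R eats small eats small eats small small bird => small small R eats small eats small eats small eats small small bird   [R → R eats small]
small small R eats small eats small eats small eats small small bird => small small bird eats small eats small eats small eats small small bird   [R → bird]

S => small S S => small small S => small small R small bird => small small R eats small small bird => small small R eats small eats small small bird => small small R eats small eats small eats small small bird => small small R eats small eats small eats small eats small small bird => small small bird eats small eats small eats small eats small small bird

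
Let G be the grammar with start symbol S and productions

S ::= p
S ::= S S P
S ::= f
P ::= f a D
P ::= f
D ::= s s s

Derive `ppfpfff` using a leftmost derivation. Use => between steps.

S => SSP   [S ::= S S P]
SSP => SSPSP   [S ::= S S P]
SSPSP => SSPSPSP   [S ::= S S P]
SSPSPSP => pSPSPSP   [S ::= p]
pSPSPSP => ppPSPSP   [S ::= p]
ppPSPSP => ppfSPSP   [P ::= f]
ppfSPSP => ppfpPSP   [S ::= p]
ppfpPSP => ppfpfSP   [P ::= f]
ppfpfSP => ppfpffP   [S ::= f]
ppfpffP => ppfpfff   [P ::= f]

S=>SSP=>SSPSP=>SSPSPSP=>pSPSPSP=>ppPSPSP=>ppfSPSP=>ppfpPSP=>ppfpfSP=>ppfpffP=>ppfpfff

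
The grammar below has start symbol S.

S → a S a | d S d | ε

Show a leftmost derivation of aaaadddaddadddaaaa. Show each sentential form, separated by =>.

S => aSa => aaSaa => aaaSaaa => aaaaSaaaa => aaaadSdaaaa => aaaaddSddaaaa => aaaadddSdddaaaa => aaaadddaSadddaaaa => aaaadddadSdadddaaaa => aaaadddaddadddaaaa

S => aSa   [S → a S a]
aSa => aaSaa   [S → a S a]
aaSaa => aaaSaaa   [S → a S a]
aaaSaaa => aaaaSaaaa   [S → a S a]
aaaaSaaaa => aaaadSdaaaa   [S → d S d]
aaaadSdaaaa => aaaaddSddaaaa   [S → d S d]
aaaaddSddaaaa => aaaadddSdddaaaa   [S → d S d]
aaaadddSdddaaaa => aaaadddaSadddaaaa   [S → a S a]
aaaadddaSadddaaaa => aaaadddadSdadddaaaa   [S → d S d]
aaaadddadSdadddaaaa => aaaadddaddadddaaaa   [S → ε]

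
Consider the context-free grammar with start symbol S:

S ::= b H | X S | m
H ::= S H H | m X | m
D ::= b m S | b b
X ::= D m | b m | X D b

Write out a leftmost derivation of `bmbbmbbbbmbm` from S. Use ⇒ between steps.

S ⇒ XS   [S ::= X S]
XS ⇒ bmS   [X ::= b m]
bmS ⇒ bmXS   [S ::= X S]
bmXS ⇒ bmXDbS   [X ::= X D b]
bmXDbS ⇒ bmDmDbS   [X ::= D m]
bmDmDbS ⇒ bmbbmDbS   [D ::= b b]
bmbbmDbS ⇒ bmbbmbbbS   [D ::= b b]
bmbbmbbbS ⇒ bmbbmbbbbH   [S ::= b H]
bmbbmbbbbH ⇒ bmbbmbbbbmX   [H ::= m X]
bmbbmbbbbmX ⇒ bmbbmbbbbmbm   [X ::= b m]

S ⇒ XS ⇒ bmS ⇒ bmXS ⇒ bmXDbS ⇒ bmDmDbS ⇒ bmbbmDbS ⇒ bmbbmbbbS ⇒ bmbbmbbbbH ⇒ bmbbmbbbbmX ⇒ bmbbmbbbbmbm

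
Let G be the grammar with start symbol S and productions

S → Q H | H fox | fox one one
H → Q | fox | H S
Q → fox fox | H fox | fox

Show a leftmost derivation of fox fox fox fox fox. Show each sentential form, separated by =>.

S => Q H => H fox H => Q fox H => H fox fox H => fox fox fox H => fox fox fox Q => fox fox fox H fox => fox fox fox fox fox

S => Q H   [S → Q H]
Q H => H fox H   [Q → H fox]
H fox H => Q fox H   [H → Q]
Q fox H => H fox fox H   [Q → H fox]
H fox fox H => fox fox fox H   [H → fox]
fox fox fox H => fox fox fox Q   [H → Q]
fox fox fox Q => fox fox fox H fox   [Q → H fox]
fox fox fox H fox => fox fox fox fox fox   [H → fox]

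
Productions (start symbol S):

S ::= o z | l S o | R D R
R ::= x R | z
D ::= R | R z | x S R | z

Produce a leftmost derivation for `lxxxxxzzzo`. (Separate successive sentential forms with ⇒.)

S ⇒ lSo ⇒ lRDRo ⇒ lxRDRo ⇒ lxxRDRo ⇒ lxxxRDRo ⇒ lxxxxRDRo ⇒ lxxxxxRDRo ⇒ lxxxxxzDRo ⇒ lxxxxxzzRo ⇒ lxxxxxzzzo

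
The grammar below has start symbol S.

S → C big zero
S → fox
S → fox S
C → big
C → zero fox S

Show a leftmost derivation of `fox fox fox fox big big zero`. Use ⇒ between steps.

S ⇒ fox S ⇒ fox fox S ⇒ fox fox fox S ⇒ fox fox fox fox S ⇒ fox fox fox fox C big zero ⇒ fox fox fox fox big big zero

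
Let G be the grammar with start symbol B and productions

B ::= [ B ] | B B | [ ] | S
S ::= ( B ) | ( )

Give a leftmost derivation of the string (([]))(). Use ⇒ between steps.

B⇒BB⇒SB⇒(B)B⇒(S)B⇒((B))B⇒(([]))B⇒(([]))S⇒(([]))()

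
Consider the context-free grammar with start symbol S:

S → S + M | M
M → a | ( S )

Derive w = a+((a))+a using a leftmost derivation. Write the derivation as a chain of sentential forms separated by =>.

S => S+M => S+M+M => M+M+M => a+M+M => a+(S)+M => a+(M)+M => a+((S))+M => a+((M))+M => a+((a))+M => a+((a))+a

S => S+M   [S → S + M]
S+M => S+M+M   [S → S + M]
S+M+M => M+M+M   [S → M]
M+M+M => a+M+M   [M → a]
a+M+M => a+(S)+M   [M → ( S )]
a+(S)+M => a+(M)+M   [S → M]
a+(M)+M => a+((S))+M   [M → ( S )]
a+((S))+M => a+((M))+M   [S → M]
a+((M))+M => a+((a))+M   [M → a]
a+((a))+M => a+((a))+a   [M → a]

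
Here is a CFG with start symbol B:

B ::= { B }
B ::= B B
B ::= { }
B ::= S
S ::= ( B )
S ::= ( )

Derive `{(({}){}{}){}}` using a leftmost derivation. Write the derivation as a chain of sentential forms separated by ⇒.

B ⇒ {B} ⇒ {BB} ⇒ {SB} ⇒ {(B)B} ⇒ {(BB)B} ⇒ {(BBB)B} ⇒ {(SBB)B} ⇒ {((B)BB)B} ⇒ {(({})BB)B} ⇒ {(({}){}B)B} ⇒ {(({}){}{})B} ⇒ {(({}){}{}){}}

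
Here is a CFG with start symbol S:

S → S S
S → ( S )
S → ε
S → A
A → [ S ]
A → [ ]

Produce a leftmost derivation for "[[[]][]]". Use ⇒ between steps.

S ⇒ A ⇒ [S] ⇒ [SS] ⇒ [SSS] ⇒ [ASS] ⇒ [[S]SS] ⇒ [[A]SS] ⇒ [[[S]]SS] ⇒ [[[]]SS] ⇒ [[[]]AS] ⇒ [[[]][]S] ⇒ [[[]][]]

S ⇒ A   [S → A]
A ⇒ [S]   [A → [ S ]]
[S] ⇒ [SS]   [S → S S]
[SS] ⇒ [SSS]   [S → S S]
[SSS] ⇒ [ASS]   [S → A]
[ASS] ⇒ [[S]SS]   [A → [ S ]]
[[S]SS] ⇒ [[A]SS]   [S → A]
[[A]SS] ⇒ [[[S]]SS]   [A → [ S ]]
[[[S]]SS] ⇒ [[[]]SS]   [S → ε]
[[[]]SS] ⇒ [[[]]AS]   [S → A]
[[[]]AS] ⇒ [[[]][]S]   [A → [ ]]
[[[]][]S] ⇒ [[[]][]]   [S → ε]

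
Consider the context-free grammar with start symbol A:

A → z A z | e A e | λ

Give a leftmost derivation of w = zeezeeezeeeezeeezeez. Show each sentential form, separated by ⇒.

A ⇒ zAz   [A → z A z]
zAz ⇒ zeAez   [A → e A e]
zeAez ⇒ zeeAeez   [A → e A e]
zeeAeez ⇒ zeezAzeez   [A → z A z]
zeezAzeez ⇒ zeezeAezeez   [A → e A e]
zeezeAezeez ⇒ zeezeeAeezeez   [A → e A e]
zeezeeAeezeez ⇒ zeezeeeAeeezeez   [A → e A e]
zeezeeeAeeezeez ⇒ zeezeeezAzeeezeez   [A → z A z]
zeezeeezAzeeezeez ⇒ zeezeeezeAezeeezeez   [A → e A e]
zeezeeezeAezeeezeez ⇒ zeezeeezeeAeezeeezeez   [A → e A e]
zeezeeezeeAeezeeezeez ⇒ zeezeeezeeeezeeezeez   [A → λ]

A ⇒ zAz ⇒ zeAez ⇒ zeeAeez ⇒ zeezAzeez ⇒ zeezeAezeez ⇒ zeezeeAeezeez ⇒ zeezeeeAeeezeez ⇒ zeezeeezAzeeezeez ⇒ zeezeeezeAezeeezeez ⇒ zeezeeezeeAeezeeezeez ⇒ zeezeeezeeeezeeezeez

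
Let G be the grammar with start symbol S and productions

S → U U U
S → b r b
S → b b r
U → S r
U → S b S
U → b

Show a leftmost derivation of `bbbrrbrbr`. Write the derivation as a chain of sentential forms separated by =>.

S=>UUU=>bUU=>bSrU=>bbbrrU=>bbbrrSr=>bbbrrbrbr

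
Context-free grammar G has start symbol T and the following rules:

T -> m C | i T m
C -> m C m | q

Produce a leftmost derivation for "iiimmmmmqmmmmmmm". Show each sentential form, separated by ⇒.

T ⇒ iTm   [T -> i T m]
iTm ⇒ iiTmm   [T -> i T m]
iiTmm ⇒ iiiTmmm   [T -> i T m]
iiiTmmm ⇒ iiimCmmm   [T -> m C]
iiimCmmm ⇒ iiimmCmmmm   [C -> m C m]
iiimmCmmmm ⇒ iiimmmCmmmmm   [C -> m C m]
iiimmmCmmmmm ⇒ iiimmmmCmmmmmm   [C -> m C m]
iiimmmmCmmmmmm ⇒ iiimmmmmCmmmmmmm   [C -> m C m]
iiimmmmmCmmmmmmm ⇒ iiimmmmmqmmmmmmm   [C -> q]

T ⇒ iTm ⇒ iiTmm ⇒ iiiTmmm ⇒ iiimCmmm ⇒ iiimmCmmmm ⇒ iiimmmCmmmmm ⇒ iiimmmmCmmmmmm ⇒ iiimmmmmCmmmmmmm ⇒ iiimmmmmqmmmmmmm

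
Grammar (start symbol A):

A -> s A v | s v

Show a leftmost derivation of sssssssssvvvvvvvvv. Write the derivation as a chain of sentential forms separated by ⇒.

A ⇒ sAv ⇒ ssAvv ⇒ sssAvvv ⇒ ssssAvvvv ⇒ sssssAvvvvv ⇒ ssssssAvvvvvv ⇒ sssssssAvvvvvvv ⇒ ssssssssAvvvvvvvv ⇒ sssssssssvvvvvvvvv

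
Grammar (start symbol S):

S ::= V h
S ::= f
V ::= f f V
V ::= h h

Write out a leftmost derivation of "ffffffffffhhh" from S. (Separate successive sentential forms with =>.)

S=>Vh=>ffVh=>ffffVh=>ffffffVh=>ffffffffVh=>ffffffffffVh=>ffffffffffhhh

S => Vh   [S ::= V h]
Vh => ffVh   [V ::= f f V]
ffVh => ffffVh   [V ::= f f V]
ffffVh => ffffffVh   [V ::= f f V]
ffffffVh => ffffffffVh   [V ::= f f V]
ffffffffVh => ffffffffffVh   [V ::= f f V]
ffffffffffVh => ffffffffffhhh   [V ::= h h]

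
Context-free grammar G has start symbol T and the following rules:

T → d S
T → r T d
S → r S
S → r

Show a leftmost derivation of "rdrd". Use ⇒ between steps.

T ⇒ rTd ⇒ rdSd ⇒ rdrd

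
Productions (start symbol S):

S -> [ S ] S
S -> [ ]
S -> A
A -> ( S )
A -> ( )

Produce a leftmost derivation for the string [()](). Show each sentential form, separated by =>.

S => [S]S => [A]S => [()]S => [()]A => [()]()

S => [S]S   [S -> [ S ] S]
[S]S => [A]S   [S -> A]
[A]S => [()]S   [A -> ( )]
[()]S => [()]A   [S -> A]
[()]A => [()]()   [A -> ( )]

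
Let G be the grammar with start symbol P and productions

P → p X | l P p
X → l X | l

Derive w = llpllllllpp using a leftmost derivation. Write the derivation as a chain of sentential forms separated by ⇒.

P ⇒ lPp ⇒ llPpp ⇒ llpXpp ⇒ llplXpp ⇒ llpllXpp ⇒ llplllXpp ⇒ llpllllXpp ⇒ llplllllXpp ⇒ llpllllllpp

P ⇒ lPp   [P → l P p]
lPp ⇒ llPpp   [P → l P p]
llPpp ⇒ llpXpp   [P → p X]
llpXpp ⇒ llplXpp   [X → l X]
llplXpp ⇒ llpllXpp   [X → l X]
llpllXpp ⇒ llplllXpp   [X → l X]
llplllXpp ⇒ llpllllXpp   [X → l X]
llpllllXpp ⇒ llplllllXpp   [X → l X]
llplllllXpp ⇒ llpllllllpp   [X → l]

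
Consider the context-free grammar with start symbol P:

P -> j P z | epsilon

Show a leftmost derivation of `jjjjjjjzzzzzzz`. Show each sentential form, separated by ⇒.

P⇒jPz⇒jjPzz⇒jjjPzzz⇒jjjjPzzzz⇒jjjjjPzzzzz⇒jjjjjjPzzzzzz⇒jjjjjjjPzzzzzzz⇒jjjjjjjzzzzzzz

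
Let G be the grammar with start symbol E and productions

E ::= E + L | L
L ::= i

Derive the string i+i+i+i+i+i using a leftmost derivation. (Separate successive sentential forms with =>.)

E => E+L => E+L+L => E+L+L+L => E+L+L+L+L => E+L+L+L+L+L => L+L+L+L+L+L => i+L+L+L+L+L => i+i+L+L+L+L => i+i+i+L+L+L => i+i+i+i+L+L => i+i+i+i+i+L => i+i+i+i+i+i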